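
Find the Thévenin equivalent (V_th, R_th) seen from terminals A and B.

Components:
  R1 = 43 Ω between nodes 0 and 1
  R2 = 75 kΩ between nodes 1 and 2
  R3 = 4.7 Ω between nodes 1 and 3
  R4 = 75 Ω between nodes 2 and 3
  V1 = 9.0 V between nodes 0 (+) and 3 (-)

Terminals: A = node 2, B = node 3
Step 1 — V_th is the open-circuit voltage V_A - V_B (nothing connected across the terminals).
Nodal analysis, taking node 3 as the 0 V reference.
Source V1 fixes V_0 = 9 V.
KCL at each unknown node (sum of currents leaving = 0; resistances in Ω):
  Node 1: (V_1 - 9)/43 + (V_1 - V_2)/75000 + (V_1 - 0)/4.7 = 0
  Node 2: (V_2 - V_1)/75000 + (V_2 - 0)/75 = 0
Collecting terms (coefficients in siemens):
  0.236·V_1 - 0.00001333·V_2 = 0.2093
  0.01335·V_2 - 0.00001333·V_1 = 0
Determinant D = (0.236)(0.01335) - (-0.00001333)(-0.00001333) = 0.00315
V_1 = [(0.2093)(0.01335) - (-0.00001333)(0)]/D = 0.8867 V
V_2 = [(0.236)(0) - (0.2093)(-0.00001333)]/D = 0.0008859 V
V_th = V_2 - V_3 = 0.0008859 - 0 = 0.0008859 V
Step 2 — R_th: zero the source — replace V1 by a short circuit (node 3 merges into node 0) — and find the resistance seen between A (node 2) and B (node 0).
Reduce the network between node 2 (A) and node 0 (B) by series/parallel combination:
  Rp1 = R1 ‖ R3 (parallel, both between nodes 0 and 1) = 1/(1/43 + 1/4.7) = 4.237 Ω
  Rs1 = R2 + Rp1 (series, joined only at node 1) = 75000 + 4.237 = 75000 Ω
  Rp2 = R4 ‖ Rs1 (parallel, both between nodes 0 and 2) = 1/(1/75 + 1/75000) = 74.93 Ω
R_th = 74.93 Ω

Final answer: V_th = 0.0008859 V, R_th = 74.93 Ω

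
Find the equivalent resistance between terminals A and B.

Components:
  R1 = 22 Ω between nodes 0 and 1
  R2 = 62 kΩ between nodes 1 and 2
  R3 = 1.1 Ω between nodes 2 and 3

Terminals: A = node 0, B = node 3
Reduce the network between node 0 (A) and node 3 (B) by series/parallel combination:
  Rs1 = R1 + R2 (series, joined only at node 1) = 22 + 62000 = 62020 Ω
  Rs2 = R3 + Rs1 (series, joined only at node 2) = 1.1 + 62020 = 62020 Ω
R_eq = 62.02 kΩ

Final answer: 62.02 kΩ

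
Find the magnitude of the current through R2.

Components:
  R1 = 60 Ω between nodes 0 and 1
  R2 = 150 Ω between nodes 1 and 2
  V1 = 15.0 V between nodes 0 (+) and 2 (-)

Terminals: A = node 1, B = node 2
Nodal analysis, taking node 2 as the 0 V reference.
Source V1 fixes V_0 = 15 V.
KCL at each unknown node (sum of currents leaving = 0; resistances in Ω):
  Node 1: (V_1 - 15)/60 + (V_1 - 0)/150 = 0
Collecting terms: 0.02333 × V_1 = 0.25  =>  V_1 = 10.71 V
I_R2 = (V_1 - V_2)/R2 = (10.71 - 0)/150 = 0.07143 A
|I_R2| = 0.07143 A

Final answer: |I_R2| = 0.07143 A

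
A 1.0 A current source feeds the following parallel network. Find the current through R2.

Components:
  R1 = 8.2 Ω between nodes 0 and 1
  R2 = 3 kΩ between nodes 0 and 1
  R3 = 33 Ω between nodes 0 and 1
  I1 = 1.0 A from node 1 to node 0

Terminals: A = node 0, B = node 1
All resistors sit directly between nodes 0 and 1, so they are in parallel and share one voltage V; the full source current 1 A splits among them.
1/R_par = 1/8.2 + 1/3000 + 1/33 = 0.1526 S  =>  R_par = 6.554 Ω
V = I × R_par = 1 × 6.554 = 6.554 V
I_R2 = V/R2 = 6.554/3000 = 0.002185 A

Final answer: 0.002185 A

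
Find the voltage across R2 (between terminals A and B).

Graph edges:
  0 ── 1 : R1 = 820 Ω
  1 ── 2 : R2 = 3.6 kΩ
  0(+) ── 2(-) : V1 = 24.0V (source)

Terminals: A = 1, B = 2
R1 and R2 are in series across V1 (node 0 → node 1 → node 2), and the output A–B is taken across R2, so this is a voltage divider.
Series current: I = V1/(R1 + R2) = 24/(820 + 3600) = 24/4420 = 0.00543 A
V_R2 = I × R2 = V1 × R2/(R1 + R2) = 24 × 3600/4420 = 19.55 V

Final answer: 19.55 V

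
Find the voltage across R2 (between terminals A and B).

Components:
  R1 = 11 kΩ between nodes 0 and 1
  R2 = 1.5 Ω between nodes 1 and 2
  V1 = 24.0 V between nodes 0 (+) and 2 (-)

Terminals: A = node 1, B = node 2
R1 and R2 are in series across V1 (node 0 → node 1 → node 2), and the output A–B is taken across R2, so this is a voltage divider.
Series current: I = V1/(R1 + R2) = 24/(11000 + 1.5) = 24/11000 = 0.002182 A
V_R2 = I × R2 = V1 × R2/(R1 + R2) = 24 × 1.5/11000 = 0.003272 V

Final answer: 0.003272 V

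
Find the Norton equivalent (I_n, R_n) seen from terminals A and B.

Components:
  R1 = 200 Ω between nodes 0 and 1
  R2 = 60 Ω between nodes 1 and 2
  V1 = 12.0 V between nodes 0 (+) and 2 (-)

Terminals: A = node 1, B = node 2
Find the Thévenin equivalent first; then I_n = V_th/R_th and R_n = R_th.
Step 1 — V_th is the open-circuit voltage V_A - V_B (nothing connected across the terminals).
Nodal analysis, taking node 2 as the 0 V reference.
Source V1 fixes V_0 = 12 V.
KCL at each unknown node (sum of currents leaving = 0; resistances in Ω):
  Node 1: (V_1 - 12)/200 + (V_1 - 0)/60 = 0
Collecting terms: 0.02167 × V_1 = 0.06  =>  V_1 = 2.769 V
V_th = V_1 - V_2 = 2.769 - 0 = 2.769 V
Step 2 — R_th: zero the source — replace V1 by a short circuit (node 2 merges into node 0) — and find the resistance seen between A (node 1) and B (node 0).
Reduce the network between node 1 (A) and node 0 (B) by series/parallel combination:
  Rp1 = R1 ‖ R2 (parallel, both between nodes 0 and 1) = 1/(1/200 + 1/60) = 46.15 Ω
R_th = 46.15 Ω
I_n = V_th/R_th = 2.769/46.15 = 0.06 A, and R_n = R_th = 46.15 Ω

Final answer: I_n = 0.06 A, R_n = 46.15 Ω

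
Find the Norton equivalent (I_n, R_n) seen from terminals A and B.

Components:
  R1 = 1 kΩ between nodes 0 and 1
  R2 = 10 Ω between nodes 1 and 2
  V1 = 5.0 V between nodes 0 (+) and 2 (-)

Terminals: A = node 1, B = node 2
Find the Thévenin equivalent first; then I_n = V_th/R_th and R_n = R_th.
Step 1 — V_th is the open-circuit voltage V_A - V_B (nothing connected across the terminals).
Nodal analysis, taking node 2 as the 0 V reference.
Source V1 fixes V_0 = 5 V.
KCL at each unknown node (sum of currents leaving = 0; resistances in Ω):
  Node 1: (V_1 - 5)/1000 + (V_1 - 0)/10 = 0
Collecting terms: 0.101 × V_1 = 0.005  =>  V_1 = 0.0495 V
V_th = V_1 - V_2 = 0.0495 - 0 = 0.0495 V
Step 2 — R_th: zero the source — replace V1 by a short circuit (node 2 merges into node 0) — and find the resistance seen between A (node 1) and B (node 0).
Reduce the network between node 1 (A) and node 0 (B) by series/parallel combination:
  Rp1 = R1 ‖ R2 (parallel, both between nodes 0 and 1) = 1/(1/1000 + 1/10) = 9.901 Ω
R_th = 9.901 Ω
I_n = V_th/R_th = 0.0495/9.901 = 0.005 A, and R_n = R_th = 9.901 Ω

Final answer: I_n = 0.005 A, R_n = 9.901 Ω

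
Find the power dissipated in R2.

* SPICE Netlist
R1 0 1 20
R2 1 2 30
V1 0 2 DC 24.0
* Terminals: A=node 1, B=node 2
Nodal analysis, taking node 2 as the 0 V reference.
Source V1 fixes V_0 = 24 V.
KCL at each unknown node (sum of currents leaving = 0; resistances in Ω):
  Node 1: (V_1 - 24)/20 + (V_1 - 0)/30 = 0
Collecting terms: 0.08333 × V_1 = 1.2  =>  V_1 = 14.4 V
I_R2 = (V_1 - V_2)/R2 = (14.4 - 0)/30 = 0.48 A
P_R2 = I_R2² × R2 = (0.48)² × 30 = 6.912 W

Final answer: 6.912 W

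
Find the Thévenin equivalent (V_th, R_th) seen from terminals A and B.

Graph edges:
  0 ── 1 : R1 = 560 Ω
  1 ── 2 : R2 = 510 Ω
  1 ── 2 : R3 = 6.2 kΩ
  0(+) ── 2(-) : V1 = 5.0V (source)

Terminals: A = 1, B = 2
Step 1 — V_th is the open-circuit voltage V_A - V_B (nothing connected across the terminals).
Nodal analysis, taking node 2 as the 0 V reference.
Source V1 fixes V_0 = 5 V.
KCL at each unknown node (sum of currents leaving = 0; resistances in Ω):
  Node 1: (V_1 - 5)/560 + (V_1 - 0)/510 + (V_1 - 0)/6200 = 0
Collecting terms: 0.003908 × V_1 = 0.008929  =>  V_1 = 2.285 V
V_th = V_1 - V_2 = 2.285 - 0 = 2.285 V
Step 2 — R_th: zero the source — replace V1 by a short circuit (node 2 merges into node 0) — and find the resistance seen between A (node 1) and B (node 0).
Reduce the network between node 1 (A) and node 0 (B) by series/parallel combination:
  Rp1 = R1 ‖ R2 ‖ R3 (parallel, all between nodes 0 and 1) = 1/(1/560 + 1/510 + 1/6200) = 255.9 Ω
R_th = 255.9 Ω

Final answer: V_th = 2.285 V, R_th = 255.9 Ω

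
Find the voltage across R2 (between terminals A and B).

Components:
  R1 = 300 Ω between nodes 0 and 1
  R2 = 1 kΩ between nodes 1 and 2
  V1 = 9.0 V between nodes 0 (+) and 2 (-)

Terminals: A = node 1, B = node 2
R1 and R2 are in series across V1 (node 0 → node 1 → node 2), and the output A–B is taken across R2, so this is a voltage divider.
Series current: I = V1/(R1 + R2) = 9/(300 + 1000) = 9/1300 = 0.006923 A
V_R2 = I × R2 = V1 × R2/(R1 + R2) = 9 × 1000/1300 = 6.923 V

Final answer: 6.923 V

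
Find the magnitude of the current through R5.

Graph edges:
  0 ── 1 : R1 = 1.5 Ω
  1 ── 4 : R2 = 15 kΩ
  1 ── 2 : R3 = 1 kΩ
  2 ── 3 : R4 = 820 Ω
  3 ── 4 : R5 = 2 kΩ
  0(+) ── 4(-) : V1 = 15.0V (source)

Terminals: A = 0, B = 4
Nodal analysis, taking node 4 as the 0 V reference.
Source V1 fixes V_0 = 15 V.
KCL at each unknown node (sum of currents leaving = 0; resistances in Ω):
  Node 1: (V_1 - 15)/1.5 + (V_1 - 0)/15000 + (V_1 - V_2)/1000 = 0
  Node 2: (V_2 - V_1)/1000 + (V_2 - V_3)/820 = 0
  Node 3: (V_3 - V_2)/820 + (V_3 - 0)/2000 = 0
Collecting terms (coefficients in siemens):
  0.6677·V_1 - 0.001·V_2 = 10
  0.00222·V_2 - 0.001·V_1 - 0.00122·V_3 = 0
  0.00172·V_3 - 0.00122·V_2 = 0
Solving these 3 simultaneous equations (Gaussian elimination) gives:
  V_1 = 14.99 V, V_2 = 11.07 V, V_3 = 7.85 V
I_R5 = (V_3 - V_4)/R5 = (7.85 - 0)/2000 = 0.003925 A
|I_R5| = 0.003925 A

Final answer: |I_R5| = 0.003925 A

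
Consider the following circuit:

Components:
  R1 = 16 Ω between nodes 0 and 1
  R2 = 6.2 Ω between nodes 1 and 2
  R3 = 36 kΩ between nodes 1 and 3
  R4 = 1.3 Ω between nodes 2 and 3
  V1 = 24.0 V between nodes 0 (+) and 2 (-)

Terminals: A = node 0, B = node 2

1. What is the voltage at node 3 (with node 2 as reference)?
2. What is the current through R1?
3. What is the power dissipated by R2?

Nodal analysis, taking node 2 as the 0 V reference.
Source V1 fixes V_0 = 24 V.
KCL at each unknown node (sum of currents leaving = 0; resistances in Ω):
  Node 1: (V_1 - 24)/16 + (V_1 - 0)/6.2 + (V_1 - V_3)/36000 = 0
  Node 3: (V_3 - V_1)/36000 + (V_3 - 0)/1.3 = 0
Collecting terms (coefficients in siemens):
  0.2238·V_1 - 0.00002778·V_3 = 1.5
  0.7693·V_3 - 0.00002778·V_1 = 0
Determinant D = (0.2238)(0.7693) - (-0.00002778)(-0.00002778) = 0.1722
V_1 = [(1.5)(0.7693) - (-0.00002778)(0)]/D = 6.702 V
V_3 = [(0.2238)(0) - (1.5)(-0.00002778)]/D = 0.000242 V
Part 1:
  Read off the nodal solution: V_3 = 0.000242 V
Part 2:
  I_R1 = (V_0 - V_1)/R1 = (24 - 6.702)/16 = 1.081 A
  Magnitude: I_R1 = 1.081 A
Part 3:
  I_R2 = (V_1 - V_2)/R2 = (6.702 - 0)/6.2 = 1.081 A
  P_R2 = I_R2² × R2 = (1.081)² × 6.2 = 7.244 W

Final answers:
1. V_3 = 0.000242 V
2. I_R1 = 1.081 A
3. P_R2 = 7.244 W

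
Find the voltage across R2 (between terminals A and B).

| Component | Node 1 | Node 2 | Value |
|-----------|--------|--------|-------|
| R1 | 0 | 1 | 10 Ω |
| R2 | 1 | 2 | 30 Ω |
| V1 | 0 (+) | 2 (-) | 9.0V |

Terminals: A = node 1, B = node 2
R1 and R2 are in series across V1 (node 0 → node 1 → node 2), and the output A–B is taken across R2, so this is a voltage divider.
Series current: I = V1/(R1 + R2) = 9/(10 + 30) = 9/40 = 0.225 A
V_R2 = I × R2 = V1 × R2/(R1 + R2) = 9 × 30/40 = 6.75 V

Final answer: 6.75 V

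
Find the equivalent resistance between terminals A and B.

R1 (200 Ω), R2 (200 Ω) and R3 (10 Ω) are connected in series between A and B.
Reduce the network between node 0 (A) and node 3 (B) by series/parallel combination:
  Rs1 = R1 + R2 (series, joined only at node 1) = 200 + 200 = 400 Ω
  Rs2 = R3 + Rs1 (series, joined only at node 2) = 10 + 400 = 410 Ω
R_eq = 410 Ω

Final answer: 410 Ω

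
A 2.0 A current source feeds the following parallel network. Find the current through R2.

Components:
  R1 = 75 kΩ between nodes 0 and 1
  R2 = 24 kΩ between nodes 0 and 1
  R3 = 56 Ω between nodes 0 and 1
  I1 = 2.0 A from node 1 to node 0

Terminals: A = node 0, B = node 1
All resistors sit directly between nodes 0 and 1, so they are in parallel and share one voltage V; the full source current 2 A splits among them.
1/R_par = 1/75000 + 1/24000 + 1/56 = 0.01791 S  =>  R_par = 55.83 Ω
V = I × R_par = 2 × 55.83 = 111.7 V
I_R2 = V/R2 = 111.7/24000 = 0.004652 A

Final answer: 0.004652 A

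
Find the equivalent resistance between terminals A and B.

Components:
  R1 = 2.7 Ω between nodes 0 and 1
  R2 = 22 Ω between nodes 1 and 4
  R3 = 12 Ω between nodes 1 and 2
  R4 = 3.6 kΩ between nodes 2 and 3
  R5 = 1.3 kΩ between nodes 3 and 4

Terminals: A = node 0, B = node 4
Reduce the network between node 0 (A) and node 4 (B) by series/parallel combination:
  Rs1 = R3 + R4 (series, joined only at node 2) = 12 + 3600 = 3612 Ω
  Rs2 = R5 + Rs1 (series, joined only at node 3) = 1300 + 3612 = 4912 Ω
  Rp1 = R2 ‖ Rs2 (parallel, both between nodes 1 and 4) = 1/(1/22 + 1/4912) = 21.9 Ω
  Rs3 = R1 + Rp1 (series, joined only at node 1) = 2.7 + 21.9 = 24.6 Ω
R_eq = 24.6 Ω

Final answer: 24.6 Ω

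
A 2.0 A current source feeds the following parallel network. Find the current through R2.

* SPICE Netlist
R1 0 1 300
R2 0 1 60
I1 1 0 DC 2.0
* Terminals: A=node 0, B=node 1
All resistors sit directly between nodes 0 and 1, so they are in parallel and share one voltage V; the full source current 2 A splits among them.
1/R_par = 1/300 + 1/60 = 0.02 S  =>  R_par = 50 Ω
V = I × R_par = 2 × 50 = 100 V
I_R2 = V/R2 = 100/60 = 1.667 A

Final answer: 1.667 A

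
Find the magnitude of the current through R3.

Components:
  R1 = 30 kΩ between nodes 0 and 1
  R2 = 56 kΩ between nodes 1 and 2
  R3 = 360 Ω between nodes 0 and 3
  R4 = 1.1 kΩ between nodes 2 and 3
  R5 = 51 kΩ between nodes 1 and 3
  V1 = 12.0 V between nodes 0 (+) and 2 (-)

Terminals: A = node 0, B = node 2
Nodal analysis, taking node 2 as the 0 V reference.
Source V1 fixes V_0 = 12 V.
KCL at each unknown node (sum of currents leaving = 0; resistances in Ω):
  Node 1: (V_1 - 12)/30000 + (V_1 - 0)/56000 + (V_1 - V_3)/51000 = 0
  Node 3: (V_3 - 12)/360 + (V_3 - 0)/1100 + (V_3 - V_1)/51000 = 0
Collecting terms (coefficients in siemens):
  0.0000708·V_1 - 0.00001961·V_3 = 0.0004
  0.003706·V_3 - 0.00001961·V_1 = 0.03333
Determinant D = (0.0000708)(0.003706) - (-0.00001961)(-0.00001961) = 0.000000262
V_1 = [(0.0004)(0.003706) - (-0.00001961)(0.03333)]/D = 8.153 V
V_3 = [(0.0000708)(0.03333) - (0.0004)(-0.00001961)]/D = 9.036 V
I_R3 = (V_0 - V_3)/R3 = (12 - 9.036)/360 = 0.008232 A
|I_R3| = 0.008232 A

Final answer: |I_R3| = 0.008232 A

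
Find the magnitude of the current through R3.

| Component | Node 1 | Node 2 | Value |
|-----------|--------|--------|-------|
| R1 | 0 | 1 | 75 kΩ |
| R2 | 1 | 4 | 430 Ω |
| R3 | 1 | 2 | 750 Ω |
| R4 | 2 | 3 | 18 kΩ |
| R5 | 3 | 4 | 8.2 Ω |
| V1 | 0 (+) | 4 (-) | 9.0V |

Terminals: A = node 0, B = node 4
Nodal analysis, taking node 4 as the 0 V reference.
Source V1 fixes V_0 = 9 V.
KCL at each unknown node (sum of currents leaving = 0; resistances in Ω):
  Node 1: (V_1 - 9)/75000 + (V_1 - 0)/430 + (V_1 - V_2)/750 = 0
  Node 2: (V_2 - V_1)/750 + (V_2 - V_3)/18000 = 0
  Node 3: (V_3 - V_2)/18000 + (V_3 - 0)/8.2 = 0
Collecting terms (coefficients in siemens):
  0.003672·V_1 - 0.001333·V_2 = 0.00012
  0.001389·V_2 - 0.001333·V_1 - 0.00005556·V_3 = 0
  0.122·V_3 - 0.00005556·V_2 = 0
Solving these 3 simultaneous equations (Gaussian elimination) gives:
  V_1 = 0.05016 V, V_2 = 0.04816 V, V_3 = 0.00002193 V
I_R3 = (V_1 - V_2)/R3 = (0.05016 - 0.04816)/750 = 0.000002674 A
|I_R3| = 0.000002674 A

Final answer: |I_R3| = 2.674e-06 A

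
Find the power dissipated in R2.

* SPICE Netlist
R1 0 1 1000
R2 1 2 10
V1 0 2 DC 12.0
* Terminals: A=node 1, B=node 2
Nodal analysis, taking node 2 as the 0 V reference.
Source V1 fixes V_0 = 12 V.
KCL at each unknown node (sum of currents leaving = 0; resistances in Ω):
  Node 1: (V_1 - 12)/1000 + (V_1 - 0)/10 = 0
Collecting terms: 0.101 × V_1 = 0.012  =>  V_1 = 0.1188 V
I_R2 = (V_1 - V_2)/R2 = (0.1188 - 0)/10 = 0.01188 A
P_R2 = I_R2² × R2 = (0.01188)² × 10 = 0.001412 W

Final answer: 0.001412 W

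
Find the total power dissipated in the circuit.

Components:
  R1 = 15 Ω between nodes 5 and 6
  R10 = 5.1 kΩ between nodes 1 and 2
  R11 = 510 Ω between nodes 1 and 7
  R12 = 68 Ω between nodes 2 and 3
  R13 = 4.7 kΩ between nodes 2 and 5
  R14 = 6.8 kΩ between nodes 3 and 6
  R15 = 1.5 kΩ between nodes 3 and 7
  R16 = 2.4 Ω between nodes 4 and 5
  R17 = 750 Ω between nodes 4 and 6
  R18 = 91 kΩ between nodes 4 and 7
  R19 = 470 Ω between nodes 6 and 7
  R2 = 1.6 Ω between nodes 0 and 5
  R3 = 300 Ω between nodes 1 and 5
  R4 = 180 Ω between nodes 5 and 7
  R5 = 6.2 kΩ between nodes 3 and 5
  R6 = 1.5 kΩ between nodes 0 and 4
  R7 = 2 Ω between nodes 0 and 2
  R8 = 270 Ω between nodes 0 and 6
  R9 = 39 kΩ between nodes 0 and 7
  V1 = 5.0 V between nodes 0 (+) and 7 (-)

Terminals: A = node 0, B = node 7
Nodal analysis, taking node 7 as the 0 V reference.
Source V1 fixes V_0 = 5 V.
KCL at each unknown node (sum of currents leaving = 0; resistances in Ω):
  Node 1: (V_1 - V_5)/300 + (V_1 - V_2)/5100 + (V_1 - 0)/510 = 0
  Node 2: (V_2 - 5)/2 + (V_2 - V_1)/5100 + (V_2 - V_3)/68 + (V_2 - V_5)/4700 = 0
  Node 3: (V_3 - V_5)/6200 + (V_3 - V_2)/68 + (V_3 - V_6)/6800 + (V_3 - 0)/1500 = 0
  Node 4: (V_4 - 5)/1500 + (V_4 - V_5)/2.4 + (V_4 - V_6)/750 + (V_4 - 0)/91000 = 0
  Node 5: (V_5 - V_6)/15 + (V_5 - 5)/1.6 + (V_5 - V_1)/300 + (V_5 - 0)/180 + (V_5 - V_3)/6200 + (V_5 - V_2)/4700 + (V_5 - V_4)/2.4 = 0
  Node 6: (V_6 - V_5)/15 + (V_6 - 5)/270 + (V_6 - V_3)/6800 + (V_6 - V_4)/750 + (V_6 - 0)/470 = 0
Collecting terms (coefficients in siemens):
  0.00549·V_1 - 0.0001961·V_2 - 0.003333·V_5 = 0
  0.5151·V_2 - 0.0001961·V_1 - 0.01471·V_3 - 0.0002128·V_5 = 2.5
  0.01568·V_3 - 0.01471·V_2 - 0.0001613·V_5 - 0.0001471·V_6 = 0
  0.4187·V_4 - 0.4167·V_5 - 0.001333·V_6 = 0.003333
  1.118·V_5 - 0.003333·V_1 - 0.0002128·V_2 - 0.0001613·V_3 - 0.4167·V_4 - 0.06667·V_6 = 3.125
  0.07398·V_6 - 0.0001471·V_3 - 0.001333·V_4 - 0.06667·V_5 = 0.01852
Solving these 6 simultaneous equations (Gaussian elimination) gives:
  V_1 = 3.173 V, V_2 = 4.993 V, V_3 = 4.778 V, V_4 = 4.931 V
  V_5 = 4.932 V, V_6 = 4.793 V
Power in each resistor, P = (ΔV)²/R:
  P_R1 = (4.932 - 4.793)²/15 = 0.001283 W
  P_R2 = (5 - 4.932)²/1.6 = 0.002919 W
  P_R3 = (3.173 - 4.932)²/300 = 0.01031 W
  P_R4 = (4.932 - 0)²/180 = 0.1351 W
  P_R5 = (4.778 - 4.932)²/6200 = 0.0000038 W
  P_R6 = (5 - 4.931)²/1500 = 0.000003156 W
  P_R7 = (5 - 4.993)²/2 = 0.0000249 W
  P_R8 = (5 - 4.793)²/270 = 0.0001588 W
  P_R9 = (5 - 0)²/39000 = 0.000641 W
  P_R10 = (3.173 - 4.993)²/5100 = 0.0006498 W
  P_R11 = (3.173 - 0)²/510 = 0.01974 W
  P_R12 = (4.993 - 4.778)²/68 = 0.0006784 W
  P_R13 = (4.993 - 4.932)²/4700 = 0.0000007992 W
  P_R14 = (4.778 - 4.793)²/6800 = 0.00000003205 W
  P_R15 = (4.778 - 0)²/1500 = 0.01522 W
  P_R16 = (4.931 - 4.932)²/2.4 = 0.0000000891 W
  P_R17 = (4.931 - 4.793)²/750 = 0.00002549 W
  P_R18 = (4.931 - 0)²/91000 = 0.0002672 W
  P_R19 = (4.793 - 0)²/470 = 0.04888 W
P_total = P_R1 + P_R2 + P_R3 + P_R4 + P_R5 + P_R6 + P_R7 + P_R8 + P_R9 + P_R10 + P_R11 + P_R12 + P_R13 + P_R14 + P_R15 + P_R16 + P_R17 + P_R18 + P_R19 = 0.2359 W

Final answer: 0.2359 W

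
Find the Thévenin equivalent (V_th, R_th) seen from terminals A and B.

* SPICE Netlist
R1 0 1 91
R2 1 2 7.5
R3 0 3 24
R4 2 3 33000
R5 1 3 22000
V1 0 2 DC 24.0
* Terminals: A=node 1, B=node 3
Step 1 — V_th is the open-circuit voltage V_A - V_B (nothing connected across the terminals).
Nodal analysis, taking node 2 as the 0 V reference.
Source V1 fixes V_0 = 24 V.
KCL at each unknown node (sum of currents leaving = 0; resistances in Ω):
  Node 1: (V_1 - 24)/91 + (V_1 - 0)/7.5 + (V_1 - V_3)/22000 = 0
  Node 3: (V_3 - 24)/24 + (V_3 - 0)/33000 + (V_3 - V_1)/22000 = 0
Collecting terms (coefficients in siemens):
  0.1444·V_1 - 0.00004545·V_3 = 0.2637
  0.04174·V_3 - 0.00004545·V_1 = 1
Determinant D = (0.1444)(0.04174) - (-0.00004545)(-0.00004545) = 0.006026
V_1 = [(0.2637)(0.04174) - (-0.00004545)(1)]/D = 1.834 V
V_3 = [(0.1444)(1) - (0.2637)(-0.00004545)]/D = 23.96 V
V_th = V_1 - V_3 = 1.834 - 23.96 = -22.12 V
Step 2 — R_th: zero the source — replace V1 by a short circuit (node 2 merges into node 0) — and find the resistance seen between A (node 1) and B (node 3).
Reduce the network between node 1 (A) and node 3 (B) by series/parallel combination:
  Rp1 = R1 ‖ R2 (parallel, both between nodes 0 and 1) = 1/(1/91 + 1/7.5) = 6.929 Ω
  Rp2 = R3 ‖ R4 (parallel, both between nodes 0 and 3) = 1/(1/24 + 1/33000) = 23.98 Ω
  Rs1 = Rp1 + Rp2 (series, joined only at node 0) = 6.929 + 23.98 = 30.91 Ω
  Rp3 = R5 ‖ Rs1 (parallel, both between nodes 1 and 3) = 1/(1/22000 + 1/30.91) = 30.87 Ω
R_th = 30.87 Ω

Final answer: V_th = -22.12 V, R_th = 30.87 Ω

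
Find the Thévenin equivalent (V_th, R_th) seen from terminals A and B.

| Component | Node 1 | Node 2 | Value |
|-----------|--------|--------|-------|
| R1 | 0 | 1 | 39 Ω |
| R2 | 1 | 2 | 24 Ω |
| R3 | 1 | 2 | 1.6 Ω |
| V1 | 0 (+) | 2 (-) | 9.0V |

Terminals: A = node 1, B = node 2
Step 1 — V_th is the open-circuit voltage V_A - V_B (nothing connected across the terminals).
Nodal analysis, taking node 2 as the 0 V reference.
Source V1 fixes V_0 = 9 V.
KCL at each unknown node (sum of currents leaving = 0; resistances in Ω):
  Node 1: (V_1 - 9)/39 + (V_1 - 0)/24 + (V_1 - 0)/1.6 = 0
Collecting terms: 0.6923 × V_1 = 0.2308  =>  V_1 = 0.3333 V
V_th = V_1 - V_2 = 0.3333 - 0 = 0.3333 V
Step 2 — R_th: zero the source — replace V1 by a short circuit (node 2 merges into node 0) — and find the resistance seen between A (node 1) and B (node 0).
Reduce the network between node 1 (A) and node 0 (B) by series/parallel combination:
  Rp1 = R1 ‖ R2 ‖ R3 (parallel, all between nodes 0 and 1) = 1/(1/39 + 1/24 + 1/1.6) = 1.444 Ω
R_th = 1.444 Ω

Final answer: V_th = 0.3333 V, R_th = 1.444 Ω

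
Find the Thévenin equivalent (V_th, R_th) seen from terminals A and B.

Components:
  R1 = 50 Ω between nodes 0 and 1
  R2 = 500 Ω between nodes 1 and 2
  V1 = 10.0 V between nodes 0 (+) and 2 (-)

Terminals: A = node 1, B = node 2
Step 1 — V_th is the open-circuit voltage V_A - V_B (nothing connected across the terminals).
Nodal analysis, taking node 2 as the 0 V reference.
Source V1 fixes V_0 = 10 V.
KCL at each unknown node (sum of currents leaving = 0; resistances in Ω):
  Node 1: (V_1 - 10)/50 + (V_1 - 0)/500 = 0
Collecting terms: 0.022 × V_1 = 0.2  =>  V_1 = 9.091 V
V_th = V_1 - V_2 = 9.091 - 0 = 9.091 V
Step 2 — R_th: zero the source — replace V1 by a short circuit (node 2 merges into node 0) — and find the resistance seen between A (node 1) and B (node 0).
Reduce the network between node 1 (A) and node 0 (B) by series/parallel combination:
  Rp1 = R1 ‖ R2 (parallel, both between nodes 0 and 1) = 1/(1/50 + 1/500) = 45.45 Ω
R_th = 45.45 Ω

Final answer: V_th = 9.091 V, R_th = 45.45 Ω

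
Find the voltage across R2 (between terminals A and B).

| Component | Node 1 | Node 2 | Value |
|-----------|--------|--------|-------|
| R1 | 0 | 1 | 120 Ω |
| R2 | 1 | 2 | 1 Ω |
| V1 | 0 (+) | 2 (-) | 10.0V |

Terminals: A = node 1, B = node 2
R1 and R2 are in series across V1 (node 0 → node 1 → node 2), and the output A–B is taken across R2, so this is a voltage divider.
Series current: I = V1/(R1 + R2) = 10/(120 + 1) = 10/121 = 0.08264 A
V_R2 = I × R2 = V1 × R2/(R1 + R2) = 10 × 1/121 = 0.08264 V

Final answer: 0.08264 V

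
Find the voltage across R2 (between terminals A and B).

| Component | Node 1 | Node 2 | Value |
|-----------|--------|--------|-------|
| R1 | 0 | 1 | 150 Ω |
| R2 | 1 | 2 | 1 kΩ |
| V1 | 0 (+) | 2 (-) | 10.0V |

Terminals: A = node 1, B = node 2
R1 and R2 are in series across V1 (node 0 → node 1 → node 2), and the output A–B is taken across R2, so this is a voltage divider.
Series current: I = V1/(R1 + R2) = 10/(150 + 1000) = 10/1150 = 0.008696 A
V_R2 = I × R2 = V1 × R2/(R1 + R2) = 10 × 1000/1150 = 8.696 V

Final answer: 8.696 V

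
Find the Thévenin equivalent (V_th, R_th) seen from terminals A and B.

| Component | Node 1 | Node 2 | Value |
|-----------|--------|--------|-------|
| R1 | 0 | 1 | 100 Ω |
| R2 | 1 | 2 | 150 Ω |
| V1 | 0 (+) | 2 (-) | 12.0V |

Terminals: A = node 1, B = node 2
Step 1 — V_th is the open-circuit voltage V_A - V_B (nothing connected across the terminals).
Nodal analysis, taking node 2 as the 0 V reference.
Source V1 fixes V_0 = 12 V.
KCL at each unknown node (sum of currents leaving = 0; resistances in Ω):
  Node 1: (V_1 - 12)/100 + (V_1 - 0)/150 = 0
Collecting terms: 0.01667 × V_1 = 0.12  =>  V_1 = 7.2 V
V_th = V_1 - V_2 = 7.2 - 0 = 7.2 V
Step 2 — R_th: zero the source — replace V1 by a short circuit (node 2 merges into node 0) — and find the resistance seen between A (node 1) and B (node 0).
Reduce the network between node 1 (A) and node 0 (B) by series/parallel combination:
  Rp1 = R1 ‖ R2 (parallel, both between nodes 0 and 1) = 1/(1/100 + 1/150) = 60 Ω
R_th = 60 Ω

Final answer: V_th = 7.2 V, R_th = 60 Ω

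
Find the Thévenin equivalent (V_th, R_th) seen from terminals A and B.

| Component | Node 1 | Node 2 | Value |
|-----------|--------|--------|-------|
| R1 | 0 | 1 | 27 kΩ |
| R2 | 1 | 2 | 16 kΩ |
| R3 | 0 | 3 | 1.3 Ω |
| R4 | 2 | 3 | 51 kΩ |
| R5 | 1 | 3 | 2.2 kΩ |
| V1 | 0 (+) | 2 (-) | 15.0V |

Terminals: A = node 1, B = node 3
Step 1 — V_th is the open-circuit voltage V_A - V_B (nothing connected across the terminals).
Nodal analysis, taking node 2 as the 0 V reference.
Source V1 fixes V_0 = 15 V.
KCL at each unknown node (sum of currents leaving = 0; resistances in Ω):
  Node 1: (V_1 - 15)/27000 + (V_1 - 0)/16000 + (V_1 - V_3)/2200 = 0
  Node 3: (V_3 - 15)/1.3 + (V_3 - 0)/51000 + (V_3 - V_1)/2200 = 0
Collecting terms (coefficients in siemens):
  0.0005541·V_1 - 0.0004545·V_3 = 0.0005556
  0.7697·V_3 - 0.0004545·V_1 = 11.54
Determinant D = (0.0005541)(0.7697) - (-0.0004545)(-0.0004545) = 0.0004263
V_1 = [(0.0005556)(0.7697) - (-0.0004545)(11.54)]/D = 13.31 V
V_3 = [(0.0005541)(11.54) - (0.0005556)(-0.0004545)]/D = 15 V
V_th = V_1 - V_3 = 13.31 - 15 = -1.692 V
Step 2 — R_th: zero the source — replace V1 by a short circuit (node 2 merges into node 0) — and find the resistance seen between A (node 1) and B (node 3).
Reduce the network between node 1 (A) and node 3 (B) by series/parallel combination:
  Rp1 = R1 ‖ R2 (parallel, both between nodes 0 and 1) = 1/(1/27000 + 1/16000) = 10050 Ω
  Rp2 = R3 ‖ R4 (parallel, both between nodes 0 and 3) = 1/(1/1.3 + 1/51000) = 1.3 Ω
  Rs1 = Rp1 + Rp2 (series, joined only at node 0) = 10050 + 1.3 = 10050 Ω
  Rp3 = R5 ‖ Rs1 (parallel, both between nodes 1 and 3) = 1/(1/2200 + 1/10050) = 1805 Ω
R_th = 1.805 kΩ

Final answer: V_th = -1.692 V, R_th = 1.805 kΩ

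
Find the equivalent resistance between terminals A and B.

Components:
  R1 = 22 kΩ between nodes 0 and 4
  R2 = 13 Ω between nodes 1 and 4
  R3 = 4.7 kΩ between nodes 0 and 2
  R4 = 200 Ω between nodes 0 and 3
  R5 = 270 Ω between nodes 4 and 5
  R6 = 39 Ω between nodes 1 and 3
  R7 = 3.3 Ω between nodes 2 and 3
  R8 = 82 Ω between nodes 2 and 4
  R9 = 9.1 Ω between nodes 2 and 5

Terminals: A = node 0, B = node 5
The network is not a plain series/parallel combination. Inject a 1 A test current into terminal A (node 0) and return it from terminal B (node 5); then R_eq = V_A / (1 A).
Nodal analysis, taking node 5 as the 0 V reference.
Current source I_test pushes 1 A into node 0 and draws it out of node 5.
KCL at each unknown node (sum of currents leaving = 0; resistances in Ω):
  Node 0: (V_0 - V_4)/22000 + (V_0 - V_2)/4700 + (V_0 - V_3)/200 - 1 = 0
  Node 1: (V_1 - V_4)/13 + (V_1 - V_3)/39 = 0
  Node 2: (V_2 - V_0)/4700 + (V_2 - V_3)/3.3 + (V_2 - V_4)/82 + (V_2 - 0)/9.1 = 0
  Node 3: (V_3 - V_0)/200 + (V_3 - V_1)/39 + (V_3 - V_2)/3.3 = 0
  Node 4: (V_4 - V_0)/22000 + (V_4 - V_1)/13 + (V_4 - V_2)/82 + (V_4 - 0)/270 = 0
Collecting terms (coefficients in siemens):
  0.005258·V_0 - 0.0002128·V_2 - 0.005·V_3 - 0.00004545·V_4 = 1
  0.1026·V_1 - 0.02564·V_3 - 0.07692·V_4 = 0
  0.4253·V_2 - 0.0002128·V_0 - 0.303·V_3 - 0.0122·V_4 = 0
  0.3337·V_3 - 0.005·V_0 - 0.02564·V_1 - 0.303·V_2 = 0
  0.09287·V_4 - 0.00004545·V_0 - 0.07692·V_1 - 0.0122·V_2 = 0
Solving these 5 simultaneous equations (Gaussian elimination) gives:
  V_0 = 201.8 V, V_1 = 10.25 V, V_2 = 8.772 V, V_3 = 11.78 V
  V_4 = 9.741 V
R_eq = V_0 / 1 A = 201.8 Ω

Final answer: 201.8 Ω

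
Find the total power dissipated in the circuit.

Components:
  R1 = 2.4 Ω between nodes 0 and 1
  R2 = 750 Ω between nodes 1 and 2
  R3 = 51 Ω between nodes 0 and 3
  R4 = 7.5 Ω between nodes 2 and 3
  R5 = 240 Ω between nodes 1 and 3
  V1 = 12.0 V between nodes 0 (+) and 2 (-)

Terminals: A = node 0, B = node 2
Nodal analysis, taking node 2 as the 0 V reference.
Source V1 fixes V_0 = 12 V.
KCL at each unknown node (sum of currents leaving = 0; resistances in Ω):
  Node 1: (V_1 - 12)/2.4 + (V_1 - 0)/750 + (V_1 - V_3)/240 = 0
  Node 3: (V_3 - 12)/51 + (V_3 - 0)/7.5 + (V_3 - V_1)/240 = 0
Collecting terms (coefficients in siemens):
  0.4222·V_1 - 0.004167·V_3 = 5
  0.1571·V_3 - 0.004167·V_1 = 0.2353
Determinant D = (0.4222)(0.1571) - (-0.004167)(-0.004167) = 0.06631
V_1 = [(5)(0.1571) - (-0.004167)(0.2353)]/D = 11.86 V
V_3 = [(0.4222)(0.2353) - (5)(-0.004167)]/D = 1.812 V
Power in each resistor, P = (ΔV)²/R:
  P_R1 = (12 - 11.86)²/2.4 = 0.007987 W
  P_R2 = (11.86 - 0)²/750 = 0.1876 W
  P_R3 = (12 - 1.812)²/51 = 2.035 W
  P_R4 = (0 - 1.812)²/7.5 = 0.4379 W
  P_R5 = (11.86 - 1.812)²/240 = 0.4208 W
P_total = P_R1 + P_R2 + P_R3 + P_R4 + P_R5 = 3.089 W

Final answer: 3.089 W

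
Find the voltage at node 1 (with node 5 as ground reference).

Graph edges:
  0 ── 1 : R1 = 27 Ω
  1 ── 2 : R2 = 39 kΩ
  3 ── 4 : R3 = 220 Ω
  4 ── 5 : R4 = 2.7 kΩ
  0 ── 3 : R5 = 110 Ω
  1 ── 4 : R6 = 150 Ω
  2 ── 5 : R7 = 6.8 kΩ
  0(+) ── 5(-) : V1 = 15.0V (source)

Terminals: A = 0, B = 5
Nodal analysis, taking node 5 as the 0 V reference.
Source V1 fixes V_0 = 15 V.
KCL at each unknown node (sum of currents leaving = 0; resistances in Ω):
  Node 1: (V_1 - 15)/27 + (V_1 - V_2)/39000 + (V_1 - V_4)/150 = 0
  Node 2: (V_2 - V_1)/39000 + (V_2 - 0)/6800 = 0
  Node 3: (V_3 - V_4)/220 + (V_3 - 15)/110 = 0
  Node 4: (V_4 - V_3)/220 + (V_4 - 0)/2700 + (V_4 - V_1)/150 = 0
Collecting terms (coefficients in siemens):
  0.04373·V_1 - 0.00002564·V_2 - 0.006667·V_4 = 0.5556
  0.0001727·V_2 - 0.00002564·V_1 = 0
  0.01364·V_3 - 0.004545·V_4 = 0.1364
  0.01158·V_4 - 0.006667·V_1 - 0.004545·V_3 = 0
Solving these 4 simultaneous equations (Gaussian elimination) gives:
  V_1 = 14.9 V, V_2 = 2.212 V, V_3 = 14.79 V, V_4 = 14.38 V
The requested potential is V_1 = 14.9 V.

Final answer: V_1 = 14.9 V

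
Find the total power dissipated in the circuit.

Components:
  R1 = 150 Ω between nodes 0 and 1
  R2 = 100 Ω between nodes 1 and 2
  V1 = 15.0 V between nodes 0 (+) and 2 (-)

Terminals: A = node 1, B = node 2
Nodal analysis, taking node 2 as the 0 V reference.
Source V1 fixes V_0 = 15 V.
KCL at each unknown node (sum of currents leaving = 0; resistances in Ω):
  Node 1: (V_1 - 15)/150 + (V_1 - 0)/100 = 0
Collecting terms: 0.01667 × V_1 = 0.1  =>  V_1 = 6 V
Power in each resistor, P = (ΔV)²/R:
  P_R1 = (15 - 6)²/150 = 0.54 W
  P_R2 = (6 - 0)²/100 = 0.36 W
P_total = P_R1 + P_R2 = 0.9 W

Final answer: 0.9 W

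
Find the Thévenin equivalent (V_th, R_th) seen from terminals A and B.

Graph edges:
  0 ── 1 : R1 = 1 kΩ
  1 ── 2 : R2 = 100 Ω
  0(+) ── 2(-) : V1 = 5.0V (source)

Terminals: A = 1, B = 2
Step 1 — V_th is the open-circuit voltage V_A - V_B (nothing connected across the terminals).
Nodal analysis, taking node 2 as the 0 V reference.
Source V1 fixes V_0 = 5 V.
KCL at each unknown node (sum of currents leaving = 0; resistances in Ω):
  Node 1: (V_1 - 5)/1000 + (V_1 - 0)/100 = 0
Collecting terms: 0.011 × V_1 = 0.005  =>  V_1 = 0.4545 V
V_th = V_1 - V_2 = 0.4545 - 0 = 0.4545 V
Step 2 — R_th: zero the source — replace V1 by a short circuit (node 2 merges into node 0) — and find the resistance seen between A (node 1) and B (node 0).
Reduce the network between node 1 (A) and node 0 (B) by series/parallel combination:
  Rp1 = R1 ‖ R2 (parallel, both between nodes 0 and 1) = 1/(1/1000 + 1/100) = 90.91 Ω
R_th = 90.91 Ω

Final answer: V_th = 0.4545 V, R_th = 90.91 Ω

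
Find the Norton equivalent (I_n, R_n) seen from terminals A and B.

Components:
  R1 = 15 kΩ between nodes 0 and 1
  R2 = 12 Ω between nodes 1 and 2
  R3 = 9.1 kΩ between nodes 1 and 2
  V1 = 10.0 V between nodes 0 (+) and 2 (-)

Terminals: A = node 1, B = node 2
Find the Thévenin equivalent first; then I_n = V_th/R_th and R_n = R_th.
Step 1 — V_th is the open-circuit voltage V_A - V_B (nothing connected across the terminals).
Nodal analysis, taking node 2 as the 0 V reference.
Source V1 fixes V_0 = 10 V.
KCL at each unknown node (sum of currents leaving = 0; resistances in Ω):
  Node 1: (V_1 - 10)/15000 + (V_1 - 0)/12 + (V_1 - 0)/9100 = 0
Collecting terms: 0.08351 × V_1 = 0.0006667  =>  V_1 = 0.007983 V
V_th = V_1 - V_2 = 0.007983 - 0 = 0.007983 V
Step 2 — R_th: zero the source — replace V1 by a short circuit (node 2 merges into node 0) — and find the resistance seen between A (node 1) and B (node 0).
Reduce the network between node 1 (A) and node 0 (B) by series/parallel combination:
  Rp1 = R1 ‖ R2 ‖ R3 (parallel, all between nodes 0 and 1) = 1/(1/15000 + 1/12 + 1/9100) = 11.97 Ω
R_th = 11.97 Ω
I_n = V_th/R_th = 0.007983/11.97 = 0.0006667 A, and R_n = R_th = 11.97 Ω

Final answer: I_n = 0.0006667 A, R_n = 11.97 Ω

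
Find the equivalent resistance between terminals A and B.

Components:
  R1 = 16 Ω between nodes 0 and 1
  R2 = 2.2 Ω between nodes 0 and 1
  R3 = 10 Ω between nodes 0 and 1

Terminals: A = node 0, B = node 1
Reduce the network between node 0 (A) and node 1 (B) by series/parallel combination:
  Rp1 = R1 ‖ R2 ‖ R3 (parallel, all between nodes 0 and 1) = 1/(1/16 + 1/2.2 + 1/10) = 1.621 Ω
R_eq = 1.621 Ω

Final answer: 1.621 Ω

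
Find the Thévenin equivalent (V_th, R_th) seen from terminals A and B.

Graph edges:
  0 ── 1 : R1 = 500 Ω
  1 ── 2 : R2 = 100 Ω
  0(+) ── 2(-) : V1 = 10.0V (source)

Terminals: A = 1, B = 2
Step 1 — V_th is the open-circuit voltage V_A - V_B (nothing connected across the terminals).
Nodal analysis, taking node 2 as the 0 V reference.
Source V1 fixes V_0 = 10 V.
KCL at each unknown node (sum of currents leaving = 0; resistances in Ω):
  Node 1: (V_1 - 10)/500 + (V_1 - 0)/100 = 0
Collecting terms: 0.012 × V_1 = 0.02  =>  V_1 = 1.667 V
V_th = V_1 - V_2 = 1.667 - 0 = 1.667 V
Step 2 — R_th: zero the source — replace V1 by a short circuit (node 2 merges into node 0) — and find the resistance seen between A (node 1) and B (node 0).
Reduce the network between node 1 (A) and node 0 (B) by series/parallel combination:
  Rp1 = R1 ‖ R2 (parallel, both between nodes 0 and 1) = 1/(1/500 + 1/100) = 83.33 Ω
R_th = 83.33 Ω

Final answer: V_th = 1.667 V, R_th = 83.33 Ω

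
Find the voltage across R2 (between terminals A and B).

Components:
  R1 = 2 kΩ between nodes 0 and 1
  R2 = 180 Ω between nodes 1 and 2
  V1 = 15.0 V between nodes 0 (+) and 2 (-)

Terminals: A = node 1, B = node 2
R1 and R2 are in series across V1 (node 0 → node 1 → node 2), and the output A–B is taken across R2, so this is a voltage divider.
Series current: I = V1/(R1 + R2) = 15/(2000 + 180) = 15/2180 = 0.006881 A
V_R2 = I × R2 = V1 × R2/(R1 + R2) = 15 × 180/2180 = 1.239 V

Final answer: 1.239 V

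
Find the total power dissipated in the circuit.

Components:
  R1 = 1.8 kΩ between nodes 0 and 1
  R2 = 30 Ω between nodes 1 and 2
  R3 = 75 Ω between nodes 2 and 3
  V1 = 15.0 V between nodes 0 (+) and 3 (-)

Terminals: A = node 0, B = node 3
Nodal analysis, taking node 3 as the 0 V reference.
Source V1 fixes V_0 = 15 V.
KCL at each unknown node (sum of currents leaving = 0; resistances in Ω):
  Node 1: (V_1 - 15)/1800 + (V_1 - V_2)/30 = 0
  Node 2: (V_2 - V_1)/30 + (V_2 - 0)/75 = 0
Collecting terms (coefficients in siemens):
  0.03389·V_1 - 0.03333·V_2 = 0.008333
  0.04667·V_2 - 0.03333·V_1 = 0
Determinant D = (0.03389)(0.04667) - (-0.03333)(-0.03333) = 0.0004704
V_1 = [(0.008333)(0.04667) - (-0.03333)(0)]/D = 0.8268 V
V_2 = [(0.03389)(0) - (0.008333)(-0.03333)]/D = 0.5906 V
Power in each resistor, P = (ΔV)²/R:
  P_R1 = (15 - 0.8268)²/1800 = 0.1116 W
  P_R2 = (0.8268 - 0.5906)²/30 = 0.00186 W
  P_R3 = (0.5906 - 0)²/75 = 0.00465 W
P_total = P_R1 + P_R2 + P_R3 = 0.1181 W

Final answer: 0.1181 W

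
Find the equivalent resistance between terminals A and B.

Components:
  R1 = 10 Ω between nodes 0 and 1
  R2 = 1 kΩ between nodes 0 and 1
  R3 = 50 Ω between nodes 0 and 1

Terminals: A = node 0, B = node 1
Reduce the network between node 0 (A) and node 1 (B) by series/parallel combination:
  Rp1 = R1 ‖ R2 ‖ R3 (parallel, all between nodes 0 and 1) = 1/(1/10 + 1/1000 + 1/50) = 8.264 Ω
R_eq = 8.264 Ω

Final answer: 8.264 Ω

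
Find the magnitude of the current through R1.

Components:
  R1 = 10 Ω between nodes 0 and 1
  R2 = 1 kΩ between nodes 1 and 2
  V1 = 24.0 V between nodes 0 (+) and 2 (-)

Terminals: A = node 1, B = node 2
Nodal analysis, taking node 2 as the 0 V reference.
Source V1 fixes V_0 = 24 V.
KCL at each unknown node (sum of currents leaving = 0; resistances in Ω):
  Node 1: (V_1 - 24)/10 + (V_1 - 0)/1000 = 0
Collecting terms: 0.101 × V_1 = 2.4  =>  V_1 = 23.76 V
I_R1 = (V_0 - V_1)/R1 = (24 - 23.76)/10 = 0.02376 A
|I_R1| = 0.02376 A

Final answer: |I_R1| = 0.02376 A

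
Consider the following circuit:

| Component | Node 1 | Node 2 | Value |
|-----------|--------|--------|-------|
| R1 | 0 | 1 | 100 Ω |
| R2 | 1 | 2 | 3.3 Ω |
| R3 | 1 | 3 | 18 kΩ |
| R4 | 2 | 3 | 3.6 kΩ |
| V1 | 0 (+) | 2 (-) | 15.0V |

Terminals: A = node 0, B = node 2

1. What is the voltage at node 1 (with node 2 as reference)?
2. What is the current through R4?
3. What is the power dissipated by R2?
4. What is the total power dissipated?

Nodal analysis, taking node 2 as the 0 V reference.
Source V1 fixes V_0 = 15 V.
KCL at each unknown node (sum of currents leaving = 0; resistances in Ω):
  Node 1: (V_1 - 15)/100 + (V_1 - 0)/3.3 + (V_1 - V_3)/18000 = 0
  Node 3: (V_3 - V_1)/18000 + (V_3 - 0)/3600 = 0
Collecting terms (coefficients in siemens):
  0.3131·V_1 - 0.00005556·V_3 = 0.15
  0.0003333·V_3 - 0.00005556·V_1 = 0
Determinant D = (0.3131)(0.0003333) - (-0.00005556)(-0.00005556) = 0.0001044
V_1 = [(0.15)(0.0003333) - (-0.00005556)(0)]/D = 0.4791 V
V_3 = [(0.3131)(0) - (0.15)(-0.00005556)]/D = 0.07985 V
Part 1:
  Read off the nodal solution: V_1 = 0.4791 V
Part 2:
  I_R4 = (V_2 - V_3)/R4 = (0 - 0.07985)/3600 = -0.00002218 A
  Magnitude: I_R4 = 0.00002218 A
Part 3:
  I_R2 = (V_1 - V_2)/R2 = (0.4791 - 0)/3.3 = 0.1452 A
  P_R2 = I_R2² × R2 = (0.1452)² × 3.3 = 0.06956 W
Part 4:
  Power in each resistor, P = (ΔV)²/R:
    P_R1 = (15 - 0.4791)²/100 = 2.109 W
    P_R2 = (0.4791 - 0)²/3.3 = 0.06956 W
    P_R3 = (0.4791 - 0.07985)²/18000 = 0.000008856 W
    P_R4 = (0 - 0.07985)²/3600 = 0.000001771 W
  P_total = P_R1 + P_R2 + P_R3 + P_R4 = 2.178 W

Final answers:
1. V_1 = 0.4791 V
2. I_R4 = 2.218e-05 A
3. P_R2 = 0.06956 W
4. P_total = 2.178 W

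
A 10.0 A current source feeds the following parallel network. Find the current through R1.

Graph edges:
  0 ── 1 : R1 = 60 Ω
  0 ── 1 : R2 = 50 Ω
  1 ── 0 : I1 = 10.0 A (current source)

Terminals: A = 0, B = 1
All resistors sit directly between nodes 0 and 1, so they are in parallel and share one voltage V; the full source current 10 A splits among them.
1/R_par = 1/60 + 1/50 = 0.03667 S  =>  R_par = 27.27 Ω
V = I × R_par = 10 × 27.27 = 272.7 V
I_R1 = V/R1 = 272.7/60 = 4.545 A

Final answer: 4.545 A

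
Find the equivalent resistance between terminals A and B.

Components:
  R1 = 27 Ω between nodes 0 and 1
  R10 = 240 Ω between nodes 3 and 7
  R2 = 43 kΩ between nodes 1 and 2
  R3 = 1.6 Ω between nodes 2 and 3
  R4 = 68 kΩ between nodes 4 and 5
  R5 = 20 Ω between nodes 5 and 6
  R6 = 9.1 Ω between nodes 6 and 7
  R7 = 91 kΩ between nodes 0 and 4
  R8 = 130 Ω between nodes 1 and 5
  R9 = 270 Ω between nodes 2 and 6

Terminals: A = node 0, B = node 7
The network is not a plain series/parallel combination. Inject a 1 A test current into terminal A (node 0) and return it from terminal B (node 7); then R_eq = V_A / (1 A).
Nodal analysis, taking node 7 as the 0 V reference.
Current source I_test pushes 1 A into node 0 and draws it out of node 7.
KCL at each unknown node (sum of currents leaving = 0; resistances in Ω):
  Node 0: (V_0 - V_1)/27 + (V_0 - V_4)/91000 - 1 = 0
  Node 1: (V_1 - V_0)/27 + (V_1 - V_2)/43000 + (V_1 - V_5)/130 = 0
  Node 2: (V_2 - V_1)/43000 + (V_2 - V_3)/1.6 + (V_2 - V_6)/270 = 0
  Node 3: (V_3 - V_2)/1.6 + (V_3 - 0)/240 = 0
  Node 4: (V_4 - V_0)/91000 + (V_4 - V_5)/68000 = 0
  Node 5: (V_5 - V_1)/130 + (V_5 - V_4)/68000 + (V_5 - V_6)/20 = 0
  Node 6: (V_6 - V_2)/270 + (V_6 - V_5)/20 + (V_6 - 0)/9.1 = 0
Collecting terms (coefficients in siemens):
  0.03705·V_0 - 0.03704·V_1 - 0.00001099·V_4 = 1
  0.04475·V_1 - 0.03704·V_0 - 0.00002326·V_2 - 0.007692·V_5 = 0
  0.6287·V_2 - 0.00002326·V_1 - 0.625·V_3 - 0.003704·V_6 = 0
  0.6292·V_3 - 0.625·V_2 = 0
  0.00002569·V_4 - 0.00001099·V_0 - 0.00001471·V_5 = 0
  0.05771·V_5 - 0.007692·V_1 - 0.00001471·V_4 - 0.05·V_6 = 0
  0.1636·V_6 - 0.003704·V_2 - 0.05·V_5 = 0
Solving these 7 simultaneous equations (Gaussian elimination) gives:
  V_0 = 185.2 V, V_1 = 158.3 V, V_2 = 4.67 V, V_3 = 4.639 V
  V_4 = 95.73 V, V_5 = 28.85 V, V_6 = 8.924 V
R_eq = V_0 / 1 A = 185.2 Ω

Final answer: 185.2 Ω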